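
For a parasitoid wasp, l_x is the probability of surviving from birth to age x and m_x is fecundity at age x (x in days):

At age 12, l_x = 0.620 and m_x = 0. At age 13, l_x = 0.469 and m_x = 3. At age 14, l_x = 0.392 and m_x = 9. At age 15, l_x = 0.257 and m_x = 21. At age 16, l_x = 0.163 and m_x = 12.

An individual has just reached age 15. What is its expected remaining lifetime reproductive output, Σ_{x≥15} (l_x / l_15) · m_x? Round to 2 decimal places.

l_15 = 0.257. Conditional survival from age 15 to x is l_x / l_15.
  x=15: (0.257/0.257) × 21 = 21.0000
  x=16: (0.163/0.257) × 12 = 7.6109
Sum = 21.0000 + 7.6109 = 28.6109

28.61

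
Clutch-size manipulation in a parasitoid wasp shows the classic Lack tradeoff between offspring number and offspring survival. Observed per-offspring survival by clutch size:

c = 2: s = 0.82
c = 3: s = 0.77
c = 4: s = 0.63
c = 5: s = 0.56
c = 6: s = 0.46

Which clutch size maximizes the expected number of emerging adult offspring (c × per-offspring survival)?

Expected emerging adult offspring = c × s(c):
  c=2: 2 × 0.82 = 1.640
  c=3: 3 × 0.77 = 2.310
  c=4: 4 × 0.63 = 2.520
  c=5: 5 × 0.56 = 2.800
  c=6: 6 × 0.46 = 2.760
Maximum at c = 5 (2.800 emerging adult offspring).

5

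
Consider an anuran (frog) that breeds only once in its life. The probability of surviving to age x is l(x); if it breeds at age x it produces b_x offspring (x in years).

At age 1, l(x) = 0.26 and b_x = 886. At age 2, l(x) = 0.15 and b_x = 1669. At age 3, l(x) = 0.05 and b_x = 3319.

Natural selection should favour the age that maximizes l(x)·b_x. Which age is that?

2

Expected offspring if breeding at age x = l(x) × b_x:
  age 1: 0.26 × 886 = 230.360
  age 2: 0.15 × 1669 = 250.350
  age 3: 0.05 × 3319 = 165.950
Maximum at age 2 (250.350).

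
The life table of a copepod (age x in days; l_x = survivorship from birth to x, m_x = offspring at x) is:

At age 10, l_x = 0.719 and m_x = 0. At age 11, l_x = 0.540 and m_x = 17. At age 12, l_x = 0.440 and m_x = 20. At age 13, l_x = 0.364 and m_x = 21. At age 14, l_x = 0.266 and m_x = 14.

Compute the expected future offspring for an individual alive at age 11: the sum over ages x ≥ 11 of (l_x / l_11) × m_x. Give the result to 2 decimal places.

l_11 = 0.540. Conditional survival from age 11 to x is l_x / l_11.
  x=11: (0.540/0.540) × 17 = 17.0000
  x=12: (0.440/0.540) × 20 = 16.2963
  x=13: (0.364/0.540) × 21 = 14.1556
  x=14: (0.266/0.540) × 14 = 6.8963
Sum = 17.0000 + 16.2963 + 14.1556 + 6.8963 = 54.3481

54.35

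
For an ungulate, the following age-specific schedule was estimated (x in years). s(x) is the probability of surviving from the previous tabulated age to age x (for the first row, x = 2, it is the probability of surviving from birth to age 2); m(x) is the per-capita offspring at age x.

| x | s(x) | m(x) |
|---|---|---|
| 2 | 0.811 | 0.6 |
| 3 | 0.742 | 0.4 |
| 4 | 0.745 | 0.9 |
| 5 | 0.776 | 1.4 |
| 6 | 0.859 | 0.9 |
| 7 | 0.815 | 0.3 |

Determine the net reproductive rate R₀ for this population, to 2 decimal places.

1.96

Survivorship from birth: l_x = s_2·s_3·…·s_x.
  l_2 = 0.81100
  l_3 = 0.60176
  l_4 = 0.44831
  l_5 = 0.34789
  l_6 = 0.29884
  l_7 = 0.24355
R₀ = Σ l_x m(x):
  age 2: 0.81100 × 0.6 = 0.4866
  age 3: 0.60176 × 0.4 = 0.2407
  age 4: 0.44831 × 0.9 = 0.4035
  age 5: 0.34789 × 1.4 = 0.4870
  age 6: 0.29884 × 0.9 = 0.2690
  age 7: 0.24355 × 0.3 = 0.0731
R₀ = 0.4866 + 0.2407 + 0.4035 + 0.4870 + 0.2690 + 0.0731 = 1.9598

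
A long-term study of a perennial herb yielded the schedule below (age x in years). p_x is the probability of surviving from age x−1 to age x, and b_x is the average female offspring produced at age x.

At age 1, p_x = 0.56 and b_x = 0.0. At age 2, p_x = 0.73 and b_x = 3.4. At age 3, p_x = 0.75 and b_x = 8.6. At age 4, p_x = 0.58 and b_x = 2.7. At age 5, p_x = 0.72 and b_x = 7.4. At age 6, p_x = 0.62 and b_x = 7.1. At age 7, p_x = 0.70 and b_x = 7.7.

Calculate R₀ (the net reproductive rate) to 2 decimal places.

Survivorship from birth: l_x = p_1·p_2·…·p_x.
  l_1 = 0.56000
  l_2 = 0.40880
  l_3 = 0.30660
  l_4 = 0.17783
  l_5 = 0.12804
  l_6 = 0.07938
  l_7 = 0.05557
R₀ = Σ l_x b_x:
  age 1: 0.56000 × 0.0 = 0.0000
  age 2: 0.40880 × 3.4 = 1.3899
  age 3: 0.30660 × 8.6 = 2.6368
  age 4: 0.17783 × 2.7 = 0.4801
  age 5: 0.12804 × 7.4 = 0.9475
  age 6: 0.07938 × 7.1 = 0.5636
  age 7: 0.05557 × 7.7 = 0.4279
R₀ = 0.0000 + 1.3899 + 2.6368 + 0.4801 + 0.9475 + 0.5636 + 0.4279 = 6.4458

6.45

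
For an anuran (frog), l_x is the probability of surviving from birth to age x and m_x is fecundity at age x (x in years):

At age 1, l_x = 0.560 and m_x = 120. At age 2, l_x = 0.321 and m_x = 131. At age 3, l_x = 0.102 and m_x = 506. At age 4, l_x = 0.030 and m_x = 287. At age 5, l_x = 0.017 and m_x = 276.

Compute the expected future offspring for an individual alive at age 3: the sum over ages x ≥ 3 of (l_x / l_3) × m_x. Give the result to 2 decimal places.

l_3 = 0.102. Conditional survival from age 3 to x is l_x / l_3.
  x=3: (0.102/0.102) × 506 = 506.0000
  x=4: (0.030/0.102) × 287 = 84.4118
  x=5: (0.017/0.102) × 276 = 46.0000
Sum = 506.0000 + 84.4118 + 46.0000 = 636.4118

636.41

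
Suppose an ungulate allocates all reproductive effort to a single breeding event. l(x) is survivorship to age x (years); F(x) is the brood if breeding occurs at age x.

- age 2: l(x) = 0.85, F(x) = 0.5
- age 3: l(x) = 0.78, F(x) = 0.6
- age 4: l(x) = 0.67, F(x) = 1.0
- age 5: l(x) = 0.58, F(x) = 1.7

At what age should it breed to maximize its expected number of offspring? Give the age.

Expected offspring if breeding at age x = l(x) × F(x):
  age 2: 0.85 × 0.5 = 0.425
  age 3: 0.78 × 0.6 = 0.468
  age 4: 0.67 × 1.0 = 0.670
  age 5: 0.58 × 1.7 = 0.986
Maximum at age 5 (0.986).

5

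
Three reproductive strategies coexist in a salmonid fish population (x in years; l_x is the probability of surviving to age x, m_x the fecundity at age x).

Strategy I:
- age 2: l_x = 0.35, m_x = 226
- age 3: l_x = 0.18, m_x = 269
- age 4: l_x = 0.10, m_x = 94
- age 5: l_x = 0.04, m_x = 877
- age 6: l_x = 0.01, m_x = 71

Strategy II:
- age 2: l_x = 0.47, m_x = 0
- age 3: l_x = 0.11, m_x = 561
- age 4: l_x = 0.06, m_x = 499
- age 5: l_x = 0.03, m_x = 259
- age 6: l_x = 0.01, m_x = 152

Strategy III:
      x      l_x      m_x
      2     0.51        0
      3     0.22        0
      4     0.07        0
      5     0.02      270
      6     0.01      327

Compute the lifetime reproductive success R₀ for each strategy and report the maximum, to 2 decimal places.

Strategy I: R₀ = 0.35×226 + 0.18×269 + 0.10×94 + 0.04×877 + 0.01×71 = 172.7100
Strategy II: R₀ = 0.47×0 + 0.11×561 + 0.06×499 + 0.03×259 + 0.01×152 = 100.9400
Strategy III: R₀ = 0.51×0 + 0.22×0 + 0.07×0 + 0.02×270 + 0.01×327 = 8.6700
Highest R₀: strategy I with 172.7100.

172.71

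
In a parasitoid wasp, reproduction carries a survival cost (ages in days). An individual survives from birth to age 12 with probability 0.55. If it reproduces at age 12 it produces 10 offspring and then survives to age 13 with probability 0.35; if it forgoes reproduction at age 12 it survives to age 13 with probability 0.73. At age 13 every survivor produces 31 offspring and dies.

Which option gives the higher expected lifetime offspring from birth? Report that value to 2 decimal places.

breed at age 12: R₀ = 0.55 × (10 + 0.35 × 31) = 0.55 × 20.8500 = 11.4675
delay to age 13: R₀ = 0.55 × (0.73 × 31) = 0.55 × 22.6300 = 12.4465
Higher: delay to age 13 (12.4465).

12.45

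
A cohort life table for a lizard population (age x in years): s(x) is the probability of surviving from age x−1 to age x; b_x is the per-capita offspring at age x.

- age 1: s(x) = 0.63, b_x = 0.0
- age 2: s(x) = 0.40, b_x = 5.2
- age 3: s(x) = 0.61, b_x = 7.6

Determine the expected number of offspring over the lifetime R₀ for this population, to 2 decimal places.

2.48

Survivorship from birth: l_x = s_1·s_2·…·s_x.
  l_1 = 0.63000
  l_2 = 0.25200
  l_3 = 0.15372
R₀ = Σ l_x b_x:
  age 1: 0.63000 × 0.0 = 0.0000
  age 2: 0.25200 × 5.2 = 1.3104
  age 3: 0.15372 × 7.6 = 1.1683
R₀ = 0.0000 + 1.3104 + 1.1683 = 2.4787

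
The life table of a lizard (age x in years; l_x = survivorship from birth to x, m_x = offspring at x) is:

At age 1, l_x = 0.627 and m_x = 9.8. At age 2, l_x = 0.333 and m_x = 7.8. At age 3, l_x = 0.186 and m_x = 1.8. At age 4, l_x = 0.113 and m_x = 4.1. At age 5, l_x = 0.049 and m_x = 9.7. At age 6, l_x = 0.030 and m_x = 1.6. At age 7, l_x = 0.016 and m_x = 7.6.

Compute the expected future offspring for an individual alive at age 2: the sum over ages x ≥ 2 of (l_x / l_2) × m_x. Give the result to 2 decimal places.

12.13

l_2 = 0.333. Conditional survival from age 2 to x is l_x / l_2.
  x=2: (0.333/0.333) × 7.8 = 7.8000
  x=3: (0.186/0.333) × 1.8 = 1.0054
  x=4: (0.113/0.333) × 4.1 = 1.3913
  x=5: (0.049/0.333) × 9.7 = 1.4273
  x=6: (0.030/0.333) × 1.6 = 0.1441
  x=7: (0.016/0.333) × 7.6 = 0.3652
Sum = 7.8000 + 1.0054 + 1.3913 + 1.4273 + 0.1441 + 0.3652 = 12.1333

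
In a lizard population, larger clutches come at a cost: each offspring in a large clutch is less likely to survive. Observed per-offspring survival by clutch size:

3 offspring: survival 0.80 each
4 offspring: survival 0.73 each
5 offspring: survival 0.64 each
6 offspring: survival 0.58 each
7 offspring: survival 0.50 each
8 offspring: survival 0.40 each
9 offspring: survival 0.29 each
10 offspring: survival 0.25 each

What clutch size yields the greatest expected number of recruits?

Expected recruits = c × s(c):
  c=3: 3 × 0.80 = 2.400
  c=4: 4 × 0.73 = 2.920
  c=5: 5 × 0.64 = 3.200
  c=6: 6 × 0.58 = 3.480
  c=7: 7 × 0.50 = 3.500
  c=8: 8 × 0.40 = 3.200
  c=9: 9 × 0.29 = 2.610
  c=10: 10 × 0.25 = 2.500
Maximum at c = 7 (3.500 recruits).

7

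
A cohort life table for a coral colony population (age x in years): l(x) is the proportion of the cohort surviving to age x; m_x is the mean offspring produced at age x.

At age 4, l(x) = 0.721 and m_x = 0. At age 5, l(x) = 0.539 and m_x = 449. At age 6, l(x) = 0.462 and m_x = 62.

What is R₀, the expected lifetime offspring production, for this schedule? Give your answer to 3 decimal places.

270.655

R₀ = Σ l(x) m_x:
  age 4: 0.721 × 0 = 0.0000
  age 5: 0.539 × 449 = 242.0110
  age 6: 0.462 × 62 = 28.6440
R₀ = 0.0000 + 242.0110 + 28.6440 = 270.6550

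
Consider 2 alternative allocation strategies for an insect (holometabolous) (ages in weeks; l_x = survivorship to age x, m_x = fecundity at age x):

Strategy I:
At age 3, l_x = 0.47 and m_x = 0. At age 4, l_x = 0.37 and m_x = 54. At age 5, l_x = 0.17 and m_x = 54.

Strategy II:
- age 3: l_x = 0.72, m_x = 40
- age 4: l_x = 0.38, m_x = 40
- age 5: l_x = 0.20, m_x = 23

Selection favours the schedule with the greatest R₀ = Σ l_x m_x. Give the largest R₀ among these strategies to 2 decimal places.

Strategy I: R₀ = 0.47×0 + 0.37×54 + 0.17×54 = 29.1600
Strategy II: R₀ = 0.72×40 + 0.38×40 + 0.20×23 = 48.6000
Highest R₀: strategy II with 48.6000.

48.60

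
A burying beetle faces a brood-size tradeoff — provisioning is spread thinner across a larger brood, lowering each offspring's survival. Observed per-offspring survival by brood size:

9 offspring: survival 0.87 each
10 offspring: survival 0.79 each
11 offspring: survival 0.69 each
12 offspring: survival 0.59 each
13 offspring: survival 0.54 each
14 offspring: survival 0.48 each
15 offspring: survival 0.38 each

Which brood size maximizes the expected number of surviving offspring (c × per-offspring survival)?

Expected surviving offspring = c × s(c):
  c=9: 9 × 0.87 = 7.830
  c=10: 10 × 0.79 = 7.900
  c=11: 11 × 0.69 = 7.590
  c=12: 12 × 0.59 = 7.080
  c=13: 13 × 0.54 = 7.020
  c=14: 14 × 0.48 = 6.720
  c=15: 15 × 0.38 = 5.700
Maximum at c = 10 (7.900 surviving offspring).

10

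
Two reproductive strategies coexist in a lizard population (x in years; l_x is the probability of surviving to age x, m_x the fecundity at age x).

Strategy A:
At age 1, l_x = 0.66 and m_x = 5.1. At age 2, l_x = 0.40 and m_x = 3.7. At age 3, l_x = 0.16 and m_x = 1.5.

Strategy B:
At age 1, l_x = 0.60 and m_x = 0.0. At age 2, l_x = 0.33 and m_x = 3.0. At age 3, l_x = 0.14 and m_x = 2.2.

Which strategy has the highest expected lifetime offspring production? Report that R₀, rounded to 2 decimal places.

Strategy A: R₀ = 0.66×5.1 + 0.40×3.7 + 0.16×1.5 = 5.0860
Strategy B: R₀ = 0.60×0.0 + 0.33×3.0 + 0.14×2.2 = 1.2980
Highest R₀: strategy A with 5.0860.

5.09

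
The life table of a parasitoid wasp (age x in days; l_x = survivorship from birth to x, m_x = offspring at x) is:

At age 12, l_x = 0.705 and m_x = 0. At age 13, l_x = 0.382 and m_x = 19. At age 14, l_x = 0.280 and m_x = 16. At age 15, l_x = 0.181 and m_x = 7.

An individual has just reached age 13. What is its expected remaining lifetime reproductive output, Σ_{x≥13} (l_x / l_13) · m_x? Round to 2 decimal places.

l_13 = 0.382. Conditional survival from age 13 to x is l_x / l_13.
  x=13: (0.382/0.382) × 19 = 19.0000
  x=14: (0.280/0.382) × 16 = 11.7277
  x=15: (0.181/0.382) × 7 = 3.3168
Sum = 19.0000 + 11.7277 + 3.3168 = 34.0445

34.04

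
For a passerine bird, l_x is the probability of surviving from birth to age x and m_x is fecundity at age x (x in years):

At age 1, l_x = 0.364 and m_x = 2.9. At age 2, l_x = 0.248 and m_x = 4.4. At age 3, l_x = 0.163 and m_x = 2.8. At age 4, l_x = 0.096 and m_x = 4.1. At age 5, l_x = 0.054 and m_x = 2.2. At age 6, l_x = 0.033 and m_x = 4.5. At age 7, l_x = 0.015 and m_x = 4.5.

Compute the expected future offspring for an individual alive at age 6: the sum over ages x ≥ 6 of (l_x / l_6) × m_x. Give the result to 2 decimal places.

l_6 = 0.033. Conditional survival from age 6 to x is l_x / l_6.
  x=6: (0.033/0.033) × 4.5 = 4.5000
  x=7: (0.015/0.033) × 4.5 = 2.0455
Sum = 4.5000 + 2.0455 = 6.5455

6.55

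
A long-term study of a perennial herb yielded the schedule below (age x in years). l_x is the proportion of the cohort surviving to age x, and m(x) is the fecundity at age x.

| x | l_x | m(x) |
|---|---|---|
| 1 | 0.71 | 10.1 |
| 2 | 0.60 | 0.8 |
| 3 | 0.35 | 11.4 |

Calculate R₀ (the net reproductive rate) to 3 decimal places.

11.641

R₀ = Σ l_x m(x):
  age 1: 0.71 × 10.1 = 7.1710
  age 2: 0.60 × 0.8 = 0.4800
  age 3: 0.35 × 11.4 = 3.9900
R₀ = 7.1710 + 0.4800 + 3.9900 = 11.6410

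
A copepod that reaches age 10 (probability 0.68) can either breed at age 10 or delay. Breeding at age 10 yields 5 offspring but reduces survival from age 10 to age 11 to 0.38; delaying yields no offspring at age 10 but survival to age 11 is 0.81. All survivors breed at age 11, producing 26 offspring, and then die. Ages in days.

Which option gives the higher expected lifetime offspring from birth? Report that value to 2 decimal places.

breed at age 10: R₀ = 0.68 × (5 + 0.38 × 26) = 0.68 × 14.8800 = 10.1184
delay to age 11: R₀ = 0.68 × (0.81 × 26) = 0.68 × 21.0600 = 14.3208
Higher: delay to age 11 (14.3208).

14.32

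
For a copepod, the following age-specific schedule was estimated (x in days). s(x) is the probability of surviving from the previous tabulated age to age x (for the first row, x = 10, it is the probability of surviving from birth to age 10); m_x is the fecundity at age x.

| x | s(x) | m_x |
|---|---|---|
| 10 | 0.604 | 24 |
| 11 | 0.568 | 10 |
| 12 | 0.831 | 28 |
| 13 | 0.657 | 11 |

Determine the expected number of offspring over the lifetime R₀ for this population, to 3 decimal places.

27.970

Survivorship from birth: l_x = s_10·s_11·…·s_x.
  l_10 = 0.60400
  l_11 = 0.34307
  l_12 = 0.28509
  l_13 = 0.18731
R₀ = Σ l_x m_x:
  age 10: 0.60400 × 24 = 14.4960
  age 11: 0.34307 × 10 = 3.4307
  age 12: 0.28509 × 28 = 7.9825
  age 13: 0.18731 × 11 = 2.0604
R₀ = 14.4960 + 3.4307 + 7.9825 + 2.0604 = 27.9696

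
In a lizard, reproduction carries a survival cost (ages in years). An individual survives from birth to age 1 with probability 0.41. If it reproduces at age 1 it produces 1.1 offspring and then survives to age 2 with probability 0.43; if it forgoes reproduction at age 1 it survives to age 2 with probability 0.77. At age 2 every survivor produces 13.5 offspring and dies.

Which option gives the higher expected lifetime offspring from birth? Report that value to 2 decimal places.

breed at age 1: R₀ = 0.41 × (1.1 + 0.43 × 13.5) = 0.41 × 6.9050 = 2.8310
delay to age 2: R₀ = 0.41 × (0.77 × 13.5) = 0.41 × 10.3950 = 4.2619
Higher: delay to age 2 (4.2619).

4.26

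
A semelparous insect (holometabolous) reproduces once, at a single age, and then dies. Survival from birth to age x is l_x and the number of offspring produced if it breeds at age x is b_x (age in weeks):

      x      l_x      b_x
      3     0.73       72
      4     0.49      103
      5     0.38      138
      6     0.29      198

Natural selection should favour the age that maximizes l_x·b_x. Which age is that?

6

Expected offspring if breeding at age x = l_x × b_x:
  age 3: 0.73 × 72 = 52.560
  age 4: 0.49 × 103 = 50.470
  age 5: 0.38 × 138 = 52.440
  age 6: 0.29 × 198 = 57.420
Maximum at age 6 (57.420).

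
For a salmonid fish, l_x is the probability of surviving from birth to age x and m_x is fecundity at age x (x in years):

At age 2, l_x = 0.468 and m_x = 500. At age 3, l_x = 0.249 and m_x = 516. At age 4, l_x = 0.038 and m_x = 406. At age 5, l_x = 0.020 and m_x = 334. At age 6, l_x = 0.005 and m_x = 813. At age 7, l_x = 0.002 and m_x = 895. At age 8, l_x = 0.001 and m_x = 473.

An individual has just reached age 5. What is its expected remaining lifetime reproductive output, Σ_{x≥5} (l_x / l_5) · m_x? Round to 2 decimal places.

l_5 = 0.020. Conditional survival from age 5 to x is l_x / l_5.
  x=5: (0.020/0.020) × 334 = 334.0000
  x=6: (0.005/0.020) × 813 = 203.2500
  x=7: (0.002/0.020) × 895 = 89.5000
  x=8: (0.001/0.020) × 473 = 23.6500
Sum = 334.0000 + 203.2500 + 89.5000 + 23.6500 = 650.4000

650.40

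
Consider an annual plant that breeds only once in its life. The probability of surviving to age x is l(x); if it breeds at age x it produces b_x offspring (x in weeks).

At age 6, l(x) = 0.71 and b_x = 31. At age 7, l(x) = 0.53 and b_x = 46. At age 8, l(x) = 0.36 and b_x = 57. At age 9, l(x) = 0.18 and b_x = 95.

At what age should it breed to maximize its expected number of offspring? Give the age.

7

Expected offspring if breeding at age x = l(x) × b_x:
  age 6: 0.71 × 31 = 22.010
  age 7: 0.53 × 46 = 24.380
  age 8: 0.36 × 57 = 20.520
  age 9: 0.18 × 95 = 17.100
Maximum at age 7 (24.380).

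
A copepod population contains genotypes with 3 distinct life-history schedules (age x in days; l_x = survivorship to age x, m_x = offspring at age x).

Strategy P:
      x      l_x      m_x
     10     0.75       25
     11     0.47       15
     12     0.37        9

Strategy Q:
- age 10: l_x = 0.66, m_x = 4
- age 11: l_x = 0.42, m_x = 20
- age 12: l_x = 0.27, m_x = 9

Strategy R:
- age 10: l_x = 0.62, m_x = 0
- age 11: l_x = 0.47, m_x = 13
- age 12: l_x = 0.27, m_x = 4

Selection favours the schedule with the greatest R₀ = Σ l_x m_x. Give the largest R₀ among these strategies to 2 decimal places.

Strategy P: R₀ = 0.75×25 + 0.47×15 + 0.37×9 = 29.1300
Strategy Q: R₀ = 0.66×4 + 0.42×20 + 0.27×9 = 13.4700
Strategy R: R₀ = 0.62×0 + 0.47×13 + 0.27×4 = 7.1900
Highest R₀: strategy P with 29.1300.

29.13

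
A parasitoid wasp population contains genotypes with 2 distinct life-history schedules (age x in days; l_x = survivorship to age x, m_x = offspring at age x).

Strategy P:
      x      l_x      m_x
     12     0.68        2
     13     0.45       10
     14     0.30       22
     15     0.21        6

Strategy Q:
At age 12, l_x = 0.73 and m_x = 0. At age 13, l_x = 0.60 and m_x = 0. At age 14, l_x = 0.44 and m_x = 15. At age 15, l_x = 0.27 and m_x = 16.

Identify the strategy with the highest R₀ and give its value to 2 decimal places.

13.72

Strategy P: R₀ = 0.68×2 + 0.45×10 + 0.30×22 + 0.21×6 = 13.7200
Strategy Q: R₀ = 0.73×0 + 0.60×0 + 0.44×15 + 0.27×16 = 10.9200
Highest R₀: strategy P with 13.7200.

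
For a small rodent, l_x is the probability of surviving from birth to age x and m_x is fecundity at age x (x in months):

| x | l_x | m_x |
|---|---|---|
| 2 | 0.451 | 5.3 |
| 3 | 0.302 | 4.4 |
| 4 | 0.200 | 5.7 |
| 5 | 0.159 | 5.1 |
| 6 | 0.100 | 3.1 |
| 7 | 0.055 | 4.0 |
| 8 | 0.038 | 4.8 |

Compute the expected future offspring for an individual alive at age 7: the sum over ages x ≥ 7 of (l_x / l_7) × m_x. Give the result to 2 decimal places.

7.32

l_7 = 0.055. Conditional survival from age 7 to x is l_x / l_7.
  x=7: (0.055/0.055) × 4.0 = 4.0000
  x=8: (0.038/0.055) × 4.8 = 3.3164
Sum = 4.0000 + 3.3164 = 7.3164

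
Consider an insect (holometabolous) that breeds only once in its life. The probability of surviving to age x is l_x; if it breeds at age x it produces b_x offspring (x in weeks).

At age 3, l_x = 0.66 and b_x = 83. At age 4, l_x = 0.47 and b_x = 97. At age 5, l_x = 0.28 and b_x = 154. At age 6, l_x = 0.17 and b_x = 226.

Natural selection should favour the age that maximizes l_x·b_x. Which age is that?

Expected offspring if breeding at age x = l_x × b_x:
  age 3: 0.66 × 83 = 54.780
  age 4: 0.47 × 97 = 45.590
  age 5: 0.28 × 154 = 43.120
  age 6: 0.17 × 226 = 38.420
Maximum at age 3 (54.780).

3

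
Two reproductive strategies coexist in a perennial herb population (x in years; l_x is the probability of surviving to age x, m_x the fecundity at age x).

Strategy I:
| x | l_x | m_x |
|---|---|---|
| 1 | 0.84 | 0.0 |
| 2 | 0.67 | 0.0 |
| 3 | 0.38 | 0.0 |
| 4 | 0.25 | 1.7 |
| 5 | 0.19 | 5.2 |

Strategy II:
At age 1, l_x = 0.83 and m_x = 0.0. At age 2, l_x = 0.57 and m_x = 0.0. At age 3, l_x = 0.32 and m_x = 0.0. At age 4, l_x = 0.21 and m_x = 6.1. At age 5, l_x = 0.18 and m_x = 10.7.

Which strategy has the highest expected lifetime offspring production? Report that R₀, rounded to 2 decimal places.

3.21

Strategy I: R₀ = 0.84×0.0 + 0.67×0.0 + 0.38×0.0 + 0.25×1.7 + 0.19×5.2 = 1.4130
Strategy II: R₀ = 0.83×0.0 + 0.57×0.0 + 0.32×0.0 + 0.21×6.1 + 0.18×10.7 = 3.2070
Highest R₀: strategy II with 3.2070.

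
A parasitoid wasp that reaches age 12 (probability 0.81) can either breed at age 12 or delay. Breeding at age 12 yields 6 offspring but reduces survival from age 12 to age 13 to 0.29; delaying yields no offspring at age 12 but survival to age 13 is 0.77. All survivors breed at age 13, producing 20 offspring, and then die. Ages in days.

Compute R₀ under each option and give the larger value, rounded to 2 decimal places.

12.47

breed at age 12: R₀ = 0.81 × (6 + 0.29 × 20) = 0.81 × 11.8000 = 9.5580
delay to age 13: R₀ = 0.81 × (0.77 × 20) = 0.81 × 15.4000 = 12.4740
Higher: delay to age 13 (12.4740).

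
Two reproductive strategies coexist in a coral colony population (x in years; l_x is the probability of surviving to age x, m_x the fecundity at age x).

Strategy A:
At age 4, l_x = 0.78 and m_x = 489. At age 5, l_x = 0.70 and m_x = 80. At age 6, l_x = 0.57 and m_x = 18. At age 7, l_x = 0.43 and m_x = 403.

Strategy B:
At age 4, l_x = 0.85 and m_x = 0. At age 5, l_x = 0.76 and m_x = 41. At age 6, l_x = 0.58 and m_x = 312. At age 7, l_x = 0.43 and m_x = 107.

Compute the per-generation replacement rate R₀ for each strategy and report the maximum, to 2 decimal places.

620.97

Strategy A: R₀ = 0.78×489 + 0.70×80 + 0.57×18 + 0.43×403 = 620.9700
Strategy B: R₀ = 0.85×0 + 0.76×41 + 0.58×312 + 0.43×107 = 258.1300
Highest R₀: strategy A with 620.9700.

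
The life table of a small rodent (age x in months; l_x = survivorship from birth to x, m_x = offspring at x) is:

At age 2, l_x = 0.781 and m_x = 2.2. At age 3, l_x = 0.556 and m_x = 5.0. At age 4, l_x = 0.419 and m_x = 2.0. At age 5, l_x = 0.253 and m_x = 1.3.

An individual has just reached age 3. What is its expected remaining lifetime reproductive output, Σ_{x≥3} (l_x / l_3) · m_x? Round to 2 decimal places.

l_3 = 0.556. Conditional survival from age 3 to x is l_x / l_3.
  x=3: (0.556/0.556) × 5.0 = 5.0000
  x=4: (0.419/0.556) × 2.0 = 1.5072
  x=5: (0.253/0.556) × 1.3 = 0.5915
Sum = 5.0000 + 1.5072 + 0.5915 = 7.0987

7.10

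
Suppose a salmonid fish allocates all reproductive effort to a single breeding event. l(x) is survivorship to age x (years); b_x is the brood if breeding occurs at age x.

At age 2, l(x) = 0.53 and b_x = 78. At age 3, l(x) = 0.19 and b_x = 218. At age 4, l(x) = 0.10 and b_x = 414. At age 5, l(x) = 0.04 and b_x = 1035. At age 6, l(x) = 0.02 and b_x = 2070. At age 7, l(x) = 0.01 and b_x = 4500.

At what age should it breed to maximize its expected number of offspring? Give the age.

7

Expected offspring if breeding at age x = l(x) × b_x:
  age 2: 0.53 × 78 = 41.340
  age 3: 0.19 × 218 = 41.420
  age 4: 0.10 × 414 = 41.400
  age 5: 0.04 × 1035 = 41.400
  age 6: 0.02 × 2070 = 41.400
  age 7: 0.01 × 4500 = 45.000
Maximum at age 7 (45.000).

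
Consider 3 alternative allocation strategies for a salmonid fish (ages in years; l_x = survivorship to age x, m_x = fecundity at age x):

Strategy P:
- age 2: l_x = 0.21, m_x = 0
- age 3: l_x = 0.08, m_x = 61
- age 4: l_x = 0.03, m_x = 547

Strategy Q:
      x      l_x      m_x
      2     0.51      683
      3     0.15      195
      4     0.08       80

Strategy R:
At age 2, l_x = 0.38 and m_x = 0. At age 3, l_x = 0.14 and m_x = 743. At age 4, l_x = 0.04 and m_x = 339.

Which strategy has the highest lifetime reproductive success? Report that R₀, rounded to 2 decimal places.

383.98

Strategy P: R₀ = 0.21×0 + 0.08×61 + 0.03×547 = 21.2900
Strategy Q: R₀ = 0.51×683 + 0.15×195 + 0.08×80 = 383.9800
Strategy R: R₀ = 0.38×0 + 0.14×743 + 0.04×339 = 117.5800
Highest R₀: strategy Q with 383.9800.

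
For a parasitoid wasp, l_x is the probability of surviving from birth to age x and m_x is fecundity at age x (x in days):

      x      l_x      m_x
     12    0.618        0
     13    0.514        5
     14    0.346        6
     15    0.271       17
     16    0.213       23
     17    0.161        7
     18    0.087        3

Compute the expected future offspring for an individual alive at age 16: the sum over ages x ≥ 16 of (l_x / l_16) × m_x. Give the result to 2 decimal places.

l_16 = 0.213. Conditional survival from age 16 to x is l_x / l_16.
  x=16: (0.213/0.213) × 23 = 23.0000
  x=17: (0.161/0.213) × 7 = 5.2911
  x=18: (0.087/0.213) × 3 = 1.2254
Sum = 23.0000 + 5.2911 + 1.2254 = 29.5164

29.52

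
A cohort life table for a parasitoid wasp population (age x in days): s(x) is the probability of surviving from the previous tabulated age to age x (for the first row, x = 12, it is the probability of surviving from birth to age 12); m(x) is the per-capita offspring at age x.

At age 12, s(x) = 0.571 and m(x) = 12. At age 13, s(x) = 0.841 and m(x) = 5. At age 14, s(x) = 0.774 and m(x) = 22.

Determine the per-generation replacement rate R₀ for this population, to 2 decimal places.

Survivorship from birth: l_x = s_12·s_13·…·s_x.
  l_12 = 0.57100
  l_13 = 0.48021
  l_14 = 0.37168
R₀ = Σ l_x m(x):
  age 12: 0.57100 × 12 = 6.8520
  age 13: 0.48021 × 5 = 2.4011
  age 14: 0.37168 × 22 = 8.1770
R₀ = 6.8520 + 2.4011 + 8.1770 = 17.4300

17.43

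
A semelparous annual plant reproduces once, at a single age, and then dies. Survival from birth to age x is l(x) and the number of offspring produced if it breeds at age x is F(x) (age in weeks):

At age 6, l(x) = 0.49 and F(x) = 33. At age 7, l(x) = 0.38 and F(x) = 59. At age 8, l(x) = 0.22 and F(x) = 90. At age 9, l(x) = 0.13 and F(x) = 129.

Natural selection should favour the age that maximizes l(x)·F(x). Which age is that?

Expected offspring if breeding at age x = l(x) × F(x):
  age 6: 0.49 × 33 = 16.170
  age 7: 0.38 × 59 = 22.420
  age 8: 0.22 × 90 = 19.800
  age 9: 0.13 × 129 = 16.770
Maximum at age 7 (22.420).

7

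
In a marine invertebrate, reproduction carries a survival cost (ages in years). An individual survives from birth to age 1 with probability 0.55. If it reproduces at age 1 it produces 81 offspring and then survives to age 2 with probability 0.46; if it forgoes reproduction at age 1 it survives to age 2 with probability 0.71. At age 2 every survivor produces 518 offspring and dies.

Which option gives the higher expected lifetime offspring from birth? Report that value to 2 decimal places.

breed at age 1: R₀ = 0.55 × (81 + 0.46 × 518) = 0.55 × 319.2800 = 175.6040
delay to age 2: R₀ = 0.55 × (0.71 × 518) = 0.55 × 367.7800 = 202.2790
Higher: delay to age 2 (202.2790).

202.28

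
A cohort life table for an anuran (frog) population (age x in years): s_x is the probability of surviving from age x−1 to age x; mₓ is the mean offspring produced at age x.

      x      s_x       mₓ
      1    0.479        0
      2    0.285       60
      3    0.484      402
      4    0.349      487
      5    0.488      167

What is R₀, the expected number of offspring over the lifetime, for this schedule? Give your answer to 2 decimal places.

47.86

Survivorship from birth: l_x = s_1·s_2·…·s_x.
  l_1 = 0.47900
  l_2 = 0.13651
  l_3 = 0.06607
  l_4 = 0.02306
  l_5 = 0.01125
R₀ = Σ l_x mₓ:
  age 1: 0.47900 × 0 = 0.0000
  age 2: 0.13651 × 60 = 8.1906
  age 3: 0.06607 × 402 = 26.5601
  age 4: 0.02306 × 487 = 11.2302
  age 5: 0.01125 × 167 = 1.8787
R₀ = 0.0000 + 8.1906 + 26.5601 + 11.2302 + 1.8787 = 47.8597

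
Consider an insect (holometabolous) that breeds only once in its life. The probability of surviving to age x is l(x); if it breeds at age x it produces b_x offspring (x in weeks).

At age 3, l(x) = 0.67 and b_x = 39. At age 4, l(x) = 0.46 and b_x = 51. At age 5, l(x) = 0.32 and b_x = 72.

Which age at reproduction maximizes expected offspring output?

Expected offspring if breeding at age x = l(x) × b_x:
  age 3: 0.67 × 39 = 26.130
  age 4: 0.46 × 51 = 23.460
  age 5: 0.32 × 72 = 23.040
Maximum at age 3 (26.130).

3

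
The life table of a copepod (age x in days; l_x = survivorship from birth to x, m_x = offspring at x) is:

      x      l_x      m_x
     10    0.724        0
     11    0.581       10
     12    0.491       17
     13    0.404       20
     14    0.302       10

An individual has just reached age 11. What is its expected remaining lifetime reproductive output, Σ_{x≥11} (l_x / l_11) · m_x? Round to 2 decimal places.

l_11 = 0.581. Conditional survival from age 11 to x is l_x / l_11.
  x=11: (0.581/0.581) × 10 = 10.0000
  x=12: (0.491/0.581) × 17 = 14.3666
  x=13: (0.404/0.581) × 20 = 13.9071
  x=14: (0.302/0.581) × 10 = 5.1979
Sum = 10.0000 + 14.3666 + 13.9071 + 5.1979 = 43.4716

43.47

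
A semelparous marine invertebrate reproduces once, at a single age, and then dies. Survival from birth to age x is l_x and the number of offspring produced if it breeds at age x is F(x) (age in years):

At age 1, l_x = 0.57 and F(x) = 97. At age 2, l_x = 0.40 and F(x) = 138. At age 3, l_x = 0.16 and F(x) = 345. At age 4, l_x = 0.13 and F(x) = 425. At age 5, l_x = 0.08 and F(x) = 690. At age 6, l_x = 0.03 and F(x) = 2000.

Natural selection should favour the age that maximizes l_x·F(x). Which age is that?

6

Expected offspring if breeding at age x = l_x × F(x):
  age 1: 0.57 × 97 = 55.290
  age 2: 0.40 × 138 = 55.200
  age 3: 0.16 × 345 = 55.200
  age 4: 0.13 × 425 = 55.250
  age 5: 0.08 × 690 = 55.200
  age 6: 0.03 × 2000 = 60.000
Maximum at age 6 (60.000).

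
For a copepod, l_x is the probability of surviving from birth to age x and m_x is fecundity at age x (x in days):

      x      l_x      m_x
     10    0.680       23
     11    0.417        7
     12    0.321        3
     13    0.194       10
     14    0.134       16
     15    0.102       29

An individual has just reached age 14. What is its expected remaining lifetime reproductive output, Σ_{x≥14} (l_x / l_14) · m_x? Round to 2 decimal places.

l_14 = 0.134. Conditional survival from age 14 to x is l_x / l_14.
  x=14: (0.134/0.134) × 16 = 16.0000
  x=15: (0.102/0.134) × 29 = 22.0746
Sum = 16.0000 + 22.0746 = 38.0746

38.07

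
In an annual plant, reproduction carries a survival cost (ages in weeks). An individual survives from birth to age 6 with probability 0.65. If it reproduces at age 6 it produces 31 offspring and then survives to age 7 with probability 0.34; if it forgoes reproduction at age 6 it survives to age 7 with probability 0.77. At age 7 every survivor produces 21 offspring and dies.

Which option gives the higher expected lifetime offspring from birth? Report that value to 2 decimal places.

24.79

breed at age 6: R₀ = 0.65 × (31 + 0.34 × 21) = 0.65 × 38.1400 = 24.7910
delay to age 7: R₀ = 0.65 × (0.77 × 21) = 0.65 × 16.1700 = 10.5105
Higher: breed at age 6 (24.7910).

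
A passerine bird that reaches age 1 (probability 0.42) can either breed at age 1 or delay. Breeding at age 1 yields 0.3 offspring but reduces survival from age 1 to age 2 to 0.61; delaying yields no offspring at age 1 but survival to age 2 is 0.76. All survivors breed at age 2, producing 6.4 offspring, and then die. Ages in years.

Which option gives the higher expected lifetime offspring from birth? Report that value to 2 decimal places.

2.04

breed at age 1: R₀ = 0.42 × (0.3 + 0.61 × 6.4) = 0.42 × 4.2040 = 1.7657
delay to age 2: R₀ = 0.42 × (0.76 × 6.4) = 0.42 × 4.8640 = 2.0429
Higher: delay to age 2 (2.0429).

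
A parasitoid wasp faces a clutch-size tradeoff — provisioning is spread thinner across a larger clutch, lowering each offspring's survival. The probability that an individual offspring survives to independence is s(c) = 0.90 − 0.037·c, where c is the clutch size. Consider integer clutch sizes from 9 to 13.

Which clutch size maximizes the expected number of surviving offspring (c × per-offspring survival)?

12

Expected surviving offspring = c × s(c):
  c=9: 9 × 0.567 = 5.103
  c=10: 10 × 0.530 = 5.300
  c=11: 11 × 0.493 = 5.423
  c=12: 12 × 0.456 = 5.472
  c=13: 13 × 0.419 = 5.447
Maximum at c = 12 (5.472 surviving offspring).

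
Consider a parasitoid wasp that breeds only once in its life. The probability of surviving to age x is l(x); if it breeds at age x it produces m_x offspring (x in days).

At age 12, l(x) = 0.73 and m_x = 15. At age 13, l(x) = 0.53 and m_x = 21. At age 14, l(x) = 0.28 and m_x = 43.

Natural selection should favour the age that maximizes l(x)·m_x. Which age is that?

14

Expected offspring if breeding at age x = l(x) × m_x:
  age 12: 0.73 × 15 = 10.950
  age 13: 0.53 × 21 = 11.130
  age 14: 0.28 × 43 = 12.040
Maximum at age 14 (12.040).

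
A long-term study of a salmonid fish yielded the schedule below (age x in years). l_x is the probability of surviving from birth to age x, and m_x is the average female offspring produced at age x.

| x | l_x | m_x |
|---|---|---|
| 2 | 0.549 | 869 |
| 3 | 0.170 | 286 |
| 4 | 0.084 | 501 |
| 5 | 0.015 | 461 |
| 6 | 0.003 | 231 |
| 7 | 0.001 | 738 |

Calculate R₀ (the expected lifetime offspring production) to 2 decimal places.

576.13

R₀ = Σ l_x m_x:
  age 2: 0.549 × 869 = 477.0810
  age 3: 0.170 × 286 = 48.6200
  age 4: 0.084 × 501 = 42.0840
  age 5: 0.015 × 461 = 6.9150
  age 6: 0.003 × 231 = 0.6930
  age 7: 0.001 × 738 = 0.7380
R₀ = 477.0810 + 48.6200 + 42.0840 + 6.9150 + 0.6930 + 0.7380 = 576.1310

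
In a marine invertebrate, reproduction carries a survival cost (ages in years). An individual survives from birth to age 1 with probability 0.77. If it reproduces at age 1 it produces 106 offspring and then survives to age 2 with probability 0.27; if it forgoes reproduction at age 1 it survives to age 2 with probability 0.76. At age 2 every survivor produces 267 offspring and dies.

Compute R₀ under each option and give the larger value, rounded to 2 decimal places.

156.25

breed at age 1: R₀ = 0.77 × (106 + 0.27 × 267) = 0.77 × 178.0900 = 137.1293
delay to age 2: R₀ = 0.77 × (0.76 × 267) = 0.77 × 202.9200 = 156.2484
Higher: delay to age 2 (156.2484).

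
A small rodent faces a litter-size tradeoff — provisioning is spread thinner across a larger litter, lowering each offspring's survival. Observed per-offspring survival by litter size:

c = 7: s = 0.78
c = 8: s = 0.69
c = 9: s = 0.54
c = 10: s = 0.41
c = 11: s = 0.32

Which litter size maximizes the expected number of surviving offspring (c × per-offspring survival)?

Expected surviving offspring = c × s(c):
  c=7: 7 × 0.78 = 5.460
  c=8: 8 × 0.69 = 5.520
  c=9: 9 × 0.54 = 4.860
  c=10: 10 × 0.41 = 4.100
  c=11: 11 × 0.32 = 3.520
Maximum at c = 8 (5.520 surviving offspring).

8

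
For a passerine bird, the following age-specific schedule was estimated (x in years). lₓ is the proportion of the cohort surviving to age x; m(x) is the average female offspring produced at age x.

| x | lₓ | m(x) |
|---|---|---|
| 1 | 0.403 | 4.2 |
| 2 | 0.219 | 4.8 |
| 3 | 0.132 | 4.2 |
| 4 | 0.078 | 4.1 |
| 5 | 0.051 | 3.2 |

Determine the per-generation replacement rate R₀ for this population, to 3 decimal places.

R₀ = Σ lₓ m(x):
  age 1: 0.403 × 4.2 = 1.6926
  age 2: 0.219 × 4.8 = 1.0512
  age 3: 0.132 × 4.2 = 0.5544
  age 4: 0.078 × 4.1 = 0.3198
  age 5: 0.051 × 3.2 = 0.1632
R₀ = 1.6926 + 1.0512 + 0.5544 + 0.3198 + 0.1632 = 3.7812

3.781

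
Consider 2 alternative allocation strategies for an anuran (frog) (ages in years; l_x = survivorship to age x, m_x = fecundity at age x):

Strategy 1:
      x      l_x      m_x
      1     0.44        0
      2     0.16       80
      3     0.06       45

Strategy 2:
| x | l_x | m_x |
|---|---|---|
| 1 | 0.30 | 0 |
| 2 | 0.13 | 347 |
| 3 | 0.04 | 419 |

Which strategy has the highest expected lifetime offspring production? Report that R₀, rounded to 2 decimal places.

Strategy 1: R₀ = 0.44×0 + 0.16×80 + 0.06×45 = 15.5000
Strategy 2: R₀ = 0.30×0 + 0.13×347 + 0.04×419 = 61.8700
Highest R₀: strategy 2 with 61.8700.

61.87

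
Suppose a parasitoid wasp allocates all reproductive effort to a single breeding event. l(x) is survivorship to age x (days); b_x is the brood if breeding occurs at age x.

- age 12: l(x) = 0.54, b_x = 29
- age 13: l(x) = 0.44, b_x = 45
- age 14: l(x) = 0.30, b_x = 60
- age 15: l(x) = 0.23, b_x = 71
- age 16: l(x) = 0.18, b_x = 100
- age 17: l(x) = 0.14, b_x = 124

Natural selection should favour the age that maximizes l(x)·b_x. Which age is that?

Expected offspring if breeding at age x = l(x) × b_x:
  age 12: 0.54 × 29 = 15.660
  age 13: 0.44 × 45 = 19.800
  age 14: 0.30 × 60 = 18.000
  age 15: 0.23 × 71 = 16.330
  age 16: 0.18 × 100 = 18.000
  age 17: 0.14 × 124 = 17.360
Maximum at age 13 (19.800).

13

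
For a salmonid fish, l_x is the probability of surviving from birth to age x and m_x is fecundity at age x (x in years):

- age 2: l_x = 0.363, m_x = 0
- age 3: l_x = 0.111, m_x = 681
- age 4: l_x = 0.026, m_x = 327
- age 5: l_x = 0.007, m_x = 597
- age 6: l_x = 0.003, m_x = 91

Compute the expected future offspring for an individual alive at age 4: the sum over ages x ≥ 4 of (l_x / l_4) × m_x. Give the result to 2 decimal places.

498.23

l_4 = 0.026. Conditional survival from age 4 to x is l_x / l_4.
  x=4: (0.026/0.026) × 327 = 327.0000
  x=5: (0.007/0.026) × 597 = 160.7308
  x=6: (0.003/0.026) × 91 = 10.5000
Sum = 327.0000 + 160.7308 + 10.5000 = 498.2308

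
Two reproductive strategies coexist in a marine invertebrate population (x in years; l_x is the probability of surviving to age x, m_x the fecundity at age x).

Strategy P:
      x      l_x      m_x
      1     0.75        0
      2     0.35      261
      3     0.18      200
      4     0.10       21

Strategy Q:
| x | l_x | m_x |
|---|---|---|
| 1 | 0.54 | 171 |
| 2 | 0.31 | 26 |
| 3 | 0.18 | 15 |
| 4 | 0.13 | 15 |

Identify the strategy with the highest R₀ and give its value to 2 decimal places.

129.45

Strategy P: R₀ = 0.75×0 + 0.35×261 + 0.18×200 + 0.10×21 = 129.4500
Strategy Q: R₀ = 0.54×171 + 0.31×26 + 0.18×15 + 0.13×15 = 105.0500
Highest R₀: strategy P with 129.4500.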